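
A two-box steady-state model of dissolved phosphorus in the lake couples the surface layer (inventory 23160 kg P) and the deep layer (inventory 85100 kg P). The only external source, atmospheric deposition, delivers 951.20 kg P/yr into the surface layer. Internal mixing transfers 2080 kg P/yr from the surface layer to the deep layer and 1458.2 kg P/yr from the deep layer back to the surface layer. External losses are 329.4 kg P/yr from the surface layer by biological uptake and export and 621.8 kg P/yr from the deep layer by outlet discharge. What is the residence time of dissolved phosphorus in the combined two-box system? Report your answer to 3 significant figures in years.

Residence time in the combined system uses the total inventory and the total *external* removal — internal exchanges between the two boxes cancel.
M_total = 23160 + 85100 = 108260 kg P.
ΣF_external_out = 329.4 + 621.8 = 951.20 kg P/yr.
τ = M_total / ΣF_ext = 108260 / 951.20 = 113.8 yr.

114 yr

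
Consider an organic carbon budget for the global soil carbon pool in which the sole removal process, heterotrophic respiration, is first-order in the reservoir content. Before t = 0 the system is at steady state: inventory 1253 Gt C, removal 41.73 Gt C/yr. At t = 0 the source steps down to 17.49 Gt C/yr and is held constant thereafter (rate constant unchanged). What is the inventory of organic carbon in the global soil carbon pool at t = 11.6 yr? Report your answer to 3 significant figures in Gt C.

Residence time τ = M₀/F₀ = 30.03 yr. The eventual steady state is M_∞ = M₀·(F₁/F₀) = 1253 × 17.49/41.73 = 525.16 Gt C.
The anomaly ΔM(t) = M(t) − M_∞ decays as ΔM₀·e^(−t/τ) with ΔM₀ = 1253 − 525.16 = 727.8 Gt C.
At t = 11.6 yr, e^(−t/τ) = e^(−0.3863) = 0.6795, so ΔM = 494.6 Gt C and M = 525.16 + 494.6 = 1019.8 Gt C.

1020 Gt C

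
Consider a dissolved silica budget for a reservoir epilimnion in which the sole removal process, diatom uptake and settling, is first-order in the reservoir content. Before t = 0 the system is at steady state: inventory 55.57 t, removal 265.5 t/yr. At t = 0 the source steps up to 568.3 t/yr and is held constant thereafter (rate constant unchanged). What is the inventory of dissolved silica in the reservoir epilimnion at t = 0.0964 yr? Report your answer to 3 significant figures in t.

Residence time τ = M₀/F₀ = 0.2093 yr. The eventual steady state is M_∞ = M₀·(F₁/F₀) = 55.57 × 568.3/265.5 = 118.95 t.
The anomaly ΔM(t) = M(t) − M_∞ decays as ΔM₀·e^(−t/τ) with ΔM₀ = 55.57 − 118.95 = −63.38 t.
At t = 0.0964 yr, e^(−t/τ) = e^(−0.4606) = 0.6309, so ΔM = −39.99 t and M = 118.95 − 39.99 = 78.961 t.

79.0 t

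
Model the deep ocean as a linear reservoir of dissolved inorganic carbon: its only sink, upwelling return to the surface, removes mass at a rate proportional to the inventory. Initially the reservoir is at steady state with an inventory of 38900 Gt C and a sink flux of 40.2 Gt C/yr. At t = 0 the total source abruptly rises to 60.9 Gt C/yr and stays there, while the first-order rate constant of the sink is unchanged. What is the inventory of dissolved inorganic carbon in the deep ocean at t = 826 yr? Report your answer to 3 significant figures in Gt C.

The sink rate constant is k = F₀/M₀ = 40.2/38900 = 0.001033 yr⁻¹.
Solving dM/dt = F₁ − kM with M(0) = M₀ gives M(t) = F₁/k + (M₀ − F₁/k)·e^(−kt).
F₁/k = 60.9/0.001033 = 58931 Gt C; kt = 0.001033 × 826 = 0.8536, e^(−kt) = 0.4259.
M(826) = 58931 + (38900 − 58931) × 0.4259 = 58931 − 8531 = 50400 Gt C.

50400 Gt C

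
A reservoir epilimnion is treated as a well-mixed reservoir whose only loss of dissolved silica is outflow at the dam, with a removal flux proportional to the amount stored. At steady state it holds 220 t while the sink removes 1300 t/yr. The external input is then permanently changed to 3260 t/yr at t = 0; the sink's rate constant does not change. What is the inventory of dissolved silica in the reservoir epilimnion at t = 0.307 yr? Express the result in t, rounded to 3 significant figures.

498 t

The sink rate constant is k = F₀/M₀ = 1300/220 = 5.909 yr⁻¹.
Solving dM/dt = F₁ − kM with M(0) = M₀ gives M(t) = F₁/k + (M₀ − F₁/k)·e^(−kt).
F₁/k = 3260/5.909 = 551.69 t; kt = 5.909 × 0.307 = 1.814, e^(−kt) = 0.1630.
M(0.307) = 551.69 + (220 − 551.69) × 0.1630 = 551.69 − 54.06 = 497.63 t.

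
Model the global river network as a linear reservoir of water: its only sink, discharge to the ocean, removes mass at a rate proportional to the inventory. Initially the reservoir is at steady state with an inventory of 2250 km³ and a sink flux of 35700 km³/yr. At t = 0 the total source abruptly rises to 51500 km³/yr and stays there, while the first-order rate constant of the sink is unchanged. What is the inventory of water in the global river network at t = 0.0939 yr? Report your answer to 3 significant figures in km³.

3020 km³

Residence time τ = M₀/F₀ = 0.06303 yr. The eventual steady state is M_∞ = M₀·(F₁/F₀) = 2250 × 51500/35700 = 3245.8 km³.
The anomaly ΔM(t) = M(t) − M_∞ decays as ΔM₀·e^(−t/τ) with ΔM₀ = 2250 − 3245.8 = −995.8 km³.
At t = 0.0939 yr, e^(−t/τ) = e^(−1.490) = 0.2254, so ΔM = −224.5 km³ and M = 3245.8 − 224.5 = 3021.3 km³.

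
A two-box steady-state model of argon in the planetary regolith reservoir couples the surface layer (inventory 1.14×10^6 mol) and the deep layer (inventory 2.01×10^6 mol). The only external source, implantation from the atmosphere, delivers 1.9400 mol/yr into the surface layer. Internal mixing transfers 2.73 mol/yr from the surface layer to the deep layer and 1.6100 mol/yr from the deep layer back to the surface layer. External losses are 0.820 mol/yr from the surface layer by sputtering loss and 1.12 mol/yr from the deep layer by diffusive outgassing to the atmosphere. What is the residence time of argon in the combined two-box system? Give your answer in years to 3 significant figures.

1.62×10^6 yr

For the system as a whole, the A↔B exchange is internal and contributes nothing to the throughput; only the external sinks remove mass.
M_total = 1.14×10^6 + 2.01×10^6 = 3.1500×10^6 mol.
ΣF_external_out = 0.820 + 1.12 = 1.9400 mol/yr.
τ = M_total / ΣF_ext = 3.1500×10^6 / 1.9400 = 1.624×10^6 yr.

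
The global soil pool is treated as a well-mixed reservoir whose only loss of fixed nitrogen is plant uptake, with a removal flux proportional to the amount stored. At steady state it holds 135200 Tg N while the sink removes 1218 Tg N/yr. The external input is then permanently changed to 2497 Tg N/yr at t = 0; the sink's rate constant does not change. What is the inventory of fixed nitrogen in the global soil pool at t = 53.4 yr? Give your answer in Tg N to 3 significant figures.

Residence time τ = M₀/F₀ = 111.0 yr. The eventual steady state is M_∞ = M₀·(F₁/F₀) = 135200 × 2497/1218 = 277170 Tg N.
The anomaly ΔM(t) = M(t) − M_∞ decays as ΔM₀·e^(−t/τ) with ΔM₀ = 135200 − 277170 = −142000 Tg N.
At t = 53.4 yr, e^(−t/τ) = e^(−0.4811) = 0.6181, so ΔM = −87760 Tg N and M = 277170 − 87760 = 189420 Tg N.

189000 Tg N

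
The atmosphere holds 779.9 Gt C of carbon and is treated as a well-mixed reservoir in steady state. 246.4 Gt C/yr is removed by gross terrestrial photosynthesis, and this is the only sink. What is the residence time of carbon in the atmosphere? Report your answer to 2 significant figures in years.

τ = M / F = 779.9 / 246.4 = 3.165 yr.

3.2 yr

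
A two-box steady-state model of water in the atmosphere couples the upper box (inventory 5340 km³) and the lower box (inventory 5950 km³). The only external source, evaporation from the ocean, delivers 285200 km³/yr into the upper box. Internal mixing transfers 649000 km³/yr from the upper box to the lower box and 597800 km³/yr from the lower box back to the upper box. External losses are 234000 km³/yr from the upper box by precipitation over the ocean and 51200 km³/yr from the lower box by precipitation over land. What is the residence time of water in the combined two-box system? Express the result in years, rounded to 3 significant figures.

0.0396 yr

Residence time in the combined system uses the total inventory and the total *external* removal — internal exchanges between the two boxes cancel.
M_total = 5340 + 5950 = 11290 km³.
ΣF_external_out = 234000 + 51200 = 285200 km³/yr.
τ = M_total / ΣF_ext = 11290 / 285200 = 0.03959 yr.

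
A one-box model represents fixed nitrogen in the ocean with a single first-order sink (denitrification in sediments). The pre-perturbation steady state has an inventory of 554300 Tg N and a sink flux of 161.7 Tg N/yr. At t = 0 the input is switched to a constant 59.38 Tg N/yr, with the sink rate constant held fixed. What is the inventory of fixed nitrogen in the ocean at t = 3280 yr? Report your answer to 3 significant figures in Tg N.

338000 Tg N

τ = M₀/F₀ = 554300/161.7 = 3428 yr; rate constant k = 1/τ.
New steady state M_∞ = F₁/k = F₁·τ = 59.38 × 3428 = 203550 Tg N.
M(t) = M_∞ + (M₀ − M_∞)·e^(−t/τ); t/τ = 3280/3428 = 0.9568, so e^(−t/τ) = 0.3841.
M(t) = 203550 + 350700 × 0.3841 = 338280 Tg N.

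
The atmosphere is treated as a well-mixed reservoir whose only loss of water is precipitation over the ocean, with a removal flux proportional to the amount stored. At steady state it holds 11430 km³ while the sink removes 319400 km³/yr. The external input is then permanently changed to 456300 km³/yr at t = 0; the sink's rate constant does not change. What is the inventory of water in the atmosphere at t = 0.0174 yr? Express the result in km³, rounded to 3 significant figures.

13300 km³

τ = M₀/F₀ = 11430/319400 = 0.03579 yr; rate constant k = 1/τ.
New steady state M_∞ = F₁/k = F₁·τ = 456300 × 0.03579 = 16329 km³.
M(t) = M_∞ + (M₀ − M_∞)·e^(−t/τ); t/τ = 0.0174/0.03579 = 0.4862, so e^(−t/τ) = 0.6149.
M(t) = 16329 − 4899 × 0.6149 = 13316 km³.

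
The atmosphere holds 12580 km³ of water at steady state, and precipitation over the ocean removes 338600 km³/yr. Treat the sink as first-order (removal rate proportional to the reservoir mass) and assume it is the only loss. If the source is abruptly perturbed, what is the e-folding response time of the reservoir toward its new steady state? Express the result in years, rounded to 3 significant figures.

For a linear reservoir the response time equals the residence time τ = M/F.
τ = 12580 / 338600 = 0.03715 yr.

0.0372 yr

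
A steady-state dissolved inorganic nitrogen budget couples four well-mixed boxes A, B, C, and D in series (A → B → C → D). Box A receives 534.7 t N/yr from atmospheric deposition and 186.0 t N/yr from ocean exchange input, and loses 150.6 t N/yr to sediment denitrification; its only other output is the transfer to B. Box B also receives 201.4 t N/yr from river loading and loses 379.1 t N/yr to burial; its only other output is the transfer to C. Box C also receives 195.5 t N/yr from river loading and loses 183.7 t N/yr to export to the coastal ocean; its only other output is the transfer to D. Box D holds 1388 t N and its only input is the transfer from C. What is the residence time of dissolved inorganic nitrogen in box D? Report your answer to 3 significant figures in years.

3.43 yr

Box A: F(A→B) = (534.7 + 186.0) − 150.6 = 570.10 t N/yr.
Box B: F(B→C) = (570.10 + 201.4) − 379.1 = 392.40 t N/yr.
Box C: F(C→D) = (392.40 + 195.5) − 183.7 = 404.20 t N/yr.
Box D throughput = its input = 404.20 t N/yr; τ = 1388 / 404.20 = 3.434 yr.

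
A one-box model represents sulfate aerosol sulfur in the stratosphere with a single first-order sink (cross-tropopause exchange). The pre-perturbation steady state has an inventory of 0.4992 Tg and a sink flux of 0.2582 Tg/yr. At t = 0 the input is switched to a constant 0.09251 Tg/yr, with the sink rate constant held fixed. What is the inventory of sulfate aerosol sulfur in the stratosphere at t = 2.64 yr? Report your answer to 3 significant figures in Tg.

0.261 Tg

The sink rate constant is k = F₀/M₀ = 0.2582/0.4992 = 0.5172 yr⁻¹.
Solving dM/dt = F₁ − kM with M(0) = M₀ gives M(t) = F₁/k + (M₀ − F₁/k)·e^(−kt).
F₁/k = 0.09251/0.5172 = 0.17886 Tg; kt = 0.5172 × 2.64 = 1.365, e^(−kt) = 0.2553.
M(2.64) = 0.17886 + (0.4992 − 0.17886) × 0.2553 = 0.17886 + 0.08177 = 0.26063 Tg.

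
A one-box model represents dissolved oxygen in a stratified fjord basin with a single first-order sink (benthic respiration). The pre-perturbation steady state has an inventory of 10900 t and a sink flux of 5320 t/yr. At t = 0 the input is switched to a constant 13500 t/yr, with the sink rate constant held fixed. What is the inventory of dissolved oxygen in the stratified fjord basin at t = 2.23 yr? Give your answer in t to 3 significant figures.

The sink rate constant is k = F₀/M₀ = 5320/10900 = 0.4881 yr⁻¹.
Solving dM/dt = F₁ − kM with M(0) = M₀ gives M(t) = F₁/k + (M₀ − F₁/k)·e^(−kt).
F₁/k = 13500/0.4881 = 27660 t; kt = 0.4881 × 2.23 = 1.088, e^(−kt) = 0.3368.
M(2.23) = 27660 + (10900 − 27660) × 0.3368 = 27660 − 5644 = 22016 t.

22000 t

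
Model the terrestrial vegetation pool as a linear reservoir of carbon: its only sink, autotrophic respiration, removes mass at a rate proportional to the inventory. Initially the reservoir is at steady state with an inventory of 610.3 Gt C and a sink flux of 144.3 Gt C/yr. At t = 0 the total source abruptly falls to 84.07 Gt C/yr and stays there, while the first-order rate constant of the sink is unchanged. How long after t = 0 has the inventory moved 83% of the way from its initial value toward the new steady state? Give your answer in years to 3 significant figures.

τ = M₀/F₀ = 610.3/144.3 = 4.229 yr.
The remaining gap fraction is e^(−t/τ); 83% covered ⇒ e^(−t/τ) = 0.170.
t = −τ ln(0.170) = 4.229 × 1.772 = 7.494 yr.

7.49 yr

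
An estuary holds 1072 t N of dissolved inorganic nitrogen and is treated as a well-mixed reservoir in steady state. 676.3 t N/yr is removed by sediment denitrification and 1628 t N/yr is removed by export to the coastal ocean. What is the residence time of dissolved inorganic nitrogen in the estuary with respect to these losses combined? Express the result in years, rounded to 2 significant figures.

0.47 yr

Total removal = 676.3 + 1628 = 2304.3 t N/yr.
τ = M / ΣF_out = 1072 / 2304.3 = 0.4652 yr.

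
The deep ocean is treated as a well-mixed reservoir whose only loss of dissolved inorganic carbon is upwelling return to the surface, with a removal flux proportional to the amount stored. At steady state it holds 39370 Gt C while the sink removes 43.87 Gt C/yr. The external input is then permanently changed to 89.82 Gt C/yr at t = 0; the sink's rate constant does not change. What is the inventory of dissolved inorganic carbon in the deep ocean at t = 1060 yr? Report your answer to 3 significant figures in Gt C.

68000 Gt C

The sink rate constant is k = F₀/M₀ = 43.87/39370 = 0.001114 yr⁻¹.
Solving dM/dt = F₁ − kM with M(0) = M₀ gives M(t) = F₁/k + (M₀ − F₁/k)·e^(−kt).
F₁/k = 89.82/0.001114 = 80607 Gt C; kt = 0.001114 × 1060 = 1.181, e^(−kt) = 0.3069.
M(1060) = 80607 + (39370 − 80607) × 0.3069 = 80607 − 12660 = 67950 Gt C.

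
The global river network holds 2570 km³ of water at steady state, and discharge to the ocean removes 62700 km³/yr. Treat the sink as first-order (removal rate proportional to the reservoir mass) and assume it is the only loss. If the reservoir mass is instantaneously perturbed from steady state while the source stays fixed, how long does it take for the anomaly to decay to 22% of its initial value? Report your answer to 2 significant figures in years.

0.062 yr

For a linear reservoir the anomaly decays as exp(−t/τ) with τ = M/F = 2570/62700 = 0.04099 yr.
exp(−t/τ) = 0.22 ⇒ t = −τ ln(0.22) = 0.04099 × 1.514 = 0.06206 yr.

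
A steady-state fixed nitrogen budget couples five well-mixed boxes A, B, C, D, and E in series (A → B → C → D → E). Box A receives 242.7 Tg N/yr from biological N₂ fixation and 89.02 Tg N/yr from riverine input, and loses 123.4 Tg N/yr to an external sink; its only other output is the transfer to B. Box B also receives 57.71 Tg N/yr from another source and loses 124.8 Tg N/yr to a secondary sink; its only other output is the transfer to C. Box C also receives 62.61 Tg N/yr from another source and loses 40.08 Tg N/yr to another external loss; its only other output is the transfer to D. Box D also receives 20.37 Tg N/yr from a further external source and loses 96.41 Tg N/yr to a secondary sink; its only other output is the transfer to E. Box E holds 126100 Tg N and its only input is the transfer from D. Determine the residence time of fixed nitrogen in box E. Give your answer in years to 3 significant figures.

1440 yr

Box A: F(A→B) = (242.7 + 89.02) − 123.4 = 208.32 Tg N/yr.
Box B: F(B→C) = (208.32 + 57.71) − 124.8 = 141.23 Tg N/yr.
Box C: F(C→D) = (141.23 + 62.61) − 40.08 = 163.76 Tg N/yr.
Box D: F(D→E) = (163.76 + 20.37) − 96.41 = 87.720 Tg N/yr.
Box E throughput = its input = 87.720 Tg N/yr; τ = 126100 / 87.720 = 1438 yr.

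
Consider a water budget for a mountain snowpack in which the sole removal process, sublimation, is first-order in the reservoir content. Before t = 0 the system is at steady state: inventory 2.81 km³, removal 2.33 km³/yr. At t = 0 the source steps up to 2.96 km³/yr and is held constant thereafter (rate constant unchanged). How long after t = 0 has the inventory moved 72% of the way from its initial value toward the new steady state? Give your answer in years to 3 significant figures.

τ = M₀/F₀ = 2.81/2.33 = 1.206 yr.
The remaining gap fraction is e^(−t/τ); 72% covered ⇒ e^(−t/τ) = 0.280.
t = −τ ln(0.280) = 1.206 × 1.273 = 1.535 yr.

1.54 yr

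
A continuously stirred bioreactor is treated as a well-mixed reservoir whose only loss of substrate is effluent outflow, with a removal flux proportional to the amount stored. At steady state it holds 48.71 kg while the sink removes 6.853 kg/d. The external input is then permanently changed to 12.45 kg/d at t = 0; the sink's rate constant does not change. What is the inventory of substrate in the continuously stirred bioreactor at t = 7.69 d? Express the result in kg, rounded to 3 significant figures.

75.0 kg

Residence time τ = M₀/F₀ = 7.108 d. The eventual steady state is M_∞ = M₀·(F₁/F₀) = 48.71 × 12.45/6.853 = 88.493 kg.
The anomaly ΔM(t) = M(t) − M_∞ decays as ΔM₀·e^(−t/τ) with ΔM₀ = 48.71 − 88.493 = −39.78 kg.
At t = 7.69 d, e^(−t/τ) = e^(−1.082) = 0.3389, so ΔM = −13.48 kg and M = 88.493 − 13.48 = 75.008 kg.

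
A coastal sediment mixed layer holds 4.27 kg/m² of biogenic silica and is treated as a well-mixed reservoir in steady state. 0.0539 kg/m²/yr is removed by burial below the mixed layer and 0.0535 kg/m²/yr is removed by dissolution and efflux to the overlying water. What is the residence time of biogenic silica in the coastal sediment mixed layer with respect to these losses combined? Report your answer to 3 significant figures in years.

Total removal = 0.05390 + 0.05350 = 0.10740 kg/m²/yr.
τ = M / ΣF_out = 4.27 / 0.10740 = 39.76 yr.

39.8 yr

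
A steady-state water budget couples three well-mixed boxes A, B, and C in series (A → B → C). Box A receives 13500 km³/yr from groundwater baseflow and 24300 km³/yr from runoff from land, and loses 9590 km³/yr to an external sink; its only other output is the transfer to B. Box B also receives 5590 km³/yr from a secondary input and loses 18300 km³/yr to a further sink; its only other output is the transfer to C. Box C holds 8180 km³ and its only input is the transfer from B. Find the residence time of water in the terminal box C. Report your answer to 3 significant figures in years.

Box A: F(A→B) = (13500 + 24300) − 9590 = 28210 km³/yr.
Box B: F(B→C) = (28210 + 5590) − 18300 = 15500 km³/yr.
Box C throughput = its input = 15500 km³/yr; τ = 8180 / 15500 = 0.5277 yr.

0.528 yr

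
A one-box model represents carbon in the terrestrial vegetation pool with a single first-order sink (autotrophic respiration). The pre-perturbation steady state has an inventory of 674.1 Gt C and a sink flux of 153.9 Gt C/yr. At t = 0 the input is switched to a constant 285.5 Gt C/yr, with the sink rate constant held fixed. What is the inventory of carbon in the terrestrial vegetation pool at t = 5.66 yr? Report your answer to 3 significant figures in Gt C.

Residence time τ = M₀/F₀ = 4.380 yr. The eventual steady state is M_∞ = M₀·(F₁/F₀) = 674.1 × 285.5/153.9 = 1250.5 Gt C.
The anomaly ΔM(t) = M(t) − M_∞ decays as ΔM₀·e^(−t/τ) with ΔM₀ = 674.1 − 1250.5 = −576.4 Gt C.
At t = 5.66 yr, e^(−t/τ) = e^(−1.292) = 0.2747, so ΔM = −158.3 Gt C and M = 1250.5 − 158.3 = 1092.2 Gt C.

1090 Gt C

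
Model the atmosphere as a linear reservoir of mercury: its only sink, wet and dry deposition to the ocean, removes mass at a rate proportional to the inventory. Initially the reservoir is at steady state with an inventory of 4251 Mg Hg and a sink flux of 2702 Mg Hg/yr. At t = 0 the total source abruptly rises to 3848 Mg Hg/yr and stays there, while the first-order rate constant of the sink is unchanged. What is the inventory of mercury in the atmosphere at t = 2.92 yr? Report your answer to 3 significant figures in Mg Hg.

τ = M₀/F₀ = 4251/2702 = 1.573 yr; rate constant k = 1/τ.
New steady state M_∞ = F₁/k = F₁·τ = 3848 × 1.573 = 6054.0 Mg Hg.
M(t) = M_∞ + (M₀ − M_∞)·e^(−t/τ); t/τ = 2.92/1.573 = 1.856, so e^(−t/τ) = 0.1563.
M(t) = 6054.0 − 1803 × 0.1563 = 5772.2 Mg Hg.

5770 Mg Hg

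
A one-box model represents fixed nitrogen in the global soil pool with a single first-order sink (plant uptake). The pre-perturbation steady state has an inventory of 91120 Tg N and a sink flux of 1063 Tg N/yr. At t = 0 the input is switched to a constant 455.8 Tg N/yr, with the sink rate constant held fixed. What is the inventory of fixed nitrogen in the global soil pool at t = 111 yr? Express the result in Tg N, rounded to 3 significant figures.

Residence time τ = M₀/F₀ = 85.72 yr. The eventual steady state is M_∞ = M₀·(F₁/F₀) = 91120 × 455.8/1063 = 39071 Tg N.
The anomaly ΔM(t) = M(t) − M_∞ decays as ΔM₀·e^(−t/τ) with ΔM₀ = 91120 − 39071 = 52050 Tg N.
At t = 111 yr, e^(−t/τ) = e^(−1.295) = 0.2739, so ΔM = 14260 Tg N and M = 39071 + 14260 = 53328 Tg N.

53300 Tg N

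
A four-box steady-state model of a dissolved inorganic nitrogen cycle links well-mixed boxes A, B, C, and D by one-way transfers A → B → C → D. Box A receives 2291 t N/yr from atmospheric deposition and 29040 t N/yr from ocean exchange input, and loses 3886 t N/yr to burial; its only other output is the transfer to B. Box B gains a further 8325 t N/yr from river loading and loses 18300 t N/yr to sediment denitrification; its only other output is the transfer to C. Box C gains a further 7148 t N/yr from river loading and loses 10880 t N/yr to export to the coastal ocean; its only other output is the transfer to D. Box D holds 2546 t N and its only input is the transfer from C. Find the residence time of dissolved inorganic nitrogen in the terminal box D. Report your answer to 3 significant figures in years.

0.185 yr

Box A: F(A→B) = (2291 + 29040) − 3886 = 27445 t N/yr.
Box B: F(B→C) = (27445 + 8325) − 18300 = 17470 t N/yr.
Box C: F(C→D) = (17470 + 7148) − 10880 = 13738 t N/yr.
Box D throughput = its input = 13738 t N/yr; τ = 2546 / 13738 = 0.1853 yr.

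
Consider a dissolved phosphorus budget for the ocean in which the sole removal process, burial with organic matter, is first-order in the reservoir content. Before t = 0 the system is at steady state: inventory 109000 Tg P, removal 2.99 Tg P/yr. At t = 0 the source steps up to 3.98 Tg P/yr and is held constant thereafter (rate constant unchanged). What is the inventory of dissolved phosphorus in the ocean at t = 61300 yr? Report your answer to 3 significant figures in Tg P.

138000 Tg P

Residence time τ = M₀/F₀ = 36450 yr. The eventual steady state is M_∞ = M₀·(F₁/F₀) = 109000 × 3.98/2.99 = 145090 Tg P.
The anomaly ΔM(t) = M(t) − M_∞ decays as ΔM₀·e^(−t/τ) with ΔM₀ = 109000 − 145090 = −36090 Tg P.
At t = 61300 yr, e^(−t/τ) = e^(−1.682) = 0.1861, so ΔM = −6716 Tg P and M = 145090 − 6716 = 138370 Tg P.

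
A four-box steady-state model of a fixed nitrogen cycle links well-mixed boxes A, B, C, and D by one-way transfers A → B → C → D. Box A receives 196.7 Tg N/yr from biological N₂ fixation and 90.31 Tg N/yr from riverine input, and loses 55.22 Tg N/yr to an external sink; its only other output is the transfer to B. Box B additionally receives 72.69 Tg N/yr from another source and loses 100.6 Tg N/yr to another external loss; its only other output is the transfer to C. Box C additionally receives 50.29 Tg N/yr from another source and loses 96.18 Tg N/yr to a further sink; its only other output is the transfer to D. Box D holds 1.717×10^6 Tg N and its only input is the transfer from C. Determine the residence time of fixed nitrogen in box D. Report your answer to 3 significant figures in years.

10900 yr

Box A: F(A→B) = (196.7 + 90.31) − 55.22 = 231.79 Tg N/yr.
Box B: F(B→C) = (231.79 + 72.69) − 100.6 = 203.88 Tg N/yr.
Box C: F(C→D) = (203.88 + 50.29) − 96.18 = 157.99 Tg N/yr.
Box D throughput = its input = 157.99 Tg N/yr; τ = 1.717×10^6 / 157.99 = 10870 yr.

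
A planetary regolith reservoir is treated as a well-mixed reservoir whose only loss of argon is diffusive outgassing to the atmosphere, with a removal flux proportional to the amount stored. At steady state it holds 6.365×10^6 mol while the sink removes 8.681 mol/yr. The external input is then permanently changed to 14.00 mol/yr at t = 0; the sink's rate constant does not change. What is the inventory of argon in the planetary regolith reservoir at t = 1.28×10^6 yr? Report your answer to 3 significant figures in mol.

Residence time τ = M₀/F₀ = 733200 yr. The eventual steady state is M_∞ = M₀·(F₁/F₀) = 6.365×10^6 × 14.00/8.681 = 1.0265×10^7 mol.
The anomaly ΔM(t) = M(t) − M_∞ decays as ΔM₀·e^(−t/τ) with ΔM₀ = 6.365×10^6 − 1.0265×10^7 = −3.900×10^6 mol.
At t = 1.28×10^6 yr, e^(−t/τ) = e^(−1.746) = 0.1745, so ΔM = −680600 mol and M = 1.0265×10^7 − 680600 = 9.5843×10^6 mol.

9.58×10^6 mol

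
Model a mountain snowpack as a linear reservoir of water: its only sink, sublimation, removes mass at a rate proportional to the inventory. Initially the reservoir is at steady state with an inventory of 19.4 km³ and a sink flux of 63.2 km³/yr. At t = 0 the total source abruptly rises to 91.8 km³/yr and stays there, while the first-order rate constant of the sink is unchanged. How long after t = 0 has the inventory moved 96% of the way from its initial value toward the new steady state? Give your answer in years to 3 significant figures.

τ = M₀/F₀ = 19.4/63.2 = 0.3070 yr.
The remaining gap fraction is e^(−t/τ); 96% covered ⇒ e^(−t/τ) = 0.0400.
t = −τ ln(0.0400) = 0.3070 × 3.219 = 0.9881 yr.

0.988 yr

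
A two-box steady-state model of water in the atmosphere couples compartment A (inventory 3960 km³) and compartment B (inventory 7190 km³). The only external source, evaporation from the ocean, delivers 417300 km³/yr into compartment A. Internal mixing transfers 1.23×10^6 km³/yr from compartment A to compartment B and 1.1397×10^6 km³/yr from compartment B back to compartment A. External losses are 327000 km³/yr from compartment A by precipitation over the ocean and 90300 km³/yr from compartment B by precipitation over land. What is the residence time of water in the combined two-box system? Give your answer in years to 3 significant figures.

0.0267 yr

Treat the two boxes together as one reservoir: the mixing fluxes between them are internal recycling, so τ = ΣM / Σ(external losses).
M_total = 3960 + 7190 = 11150 km³.
ΣF_external_out = 327000 + 90300 = 417300 km³/yr.
τ = M_total / ΣF_ext = 11150 / 417300 = 0.02672 yr.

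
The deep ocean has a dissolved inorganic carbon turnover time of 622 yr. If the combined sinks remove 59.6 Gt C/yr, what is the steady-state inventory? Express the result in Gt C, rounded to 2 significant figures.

τ = M/F ⇒ M = τ × F = 622 × 59.6 = 37070 Gt C.

37000 Gt C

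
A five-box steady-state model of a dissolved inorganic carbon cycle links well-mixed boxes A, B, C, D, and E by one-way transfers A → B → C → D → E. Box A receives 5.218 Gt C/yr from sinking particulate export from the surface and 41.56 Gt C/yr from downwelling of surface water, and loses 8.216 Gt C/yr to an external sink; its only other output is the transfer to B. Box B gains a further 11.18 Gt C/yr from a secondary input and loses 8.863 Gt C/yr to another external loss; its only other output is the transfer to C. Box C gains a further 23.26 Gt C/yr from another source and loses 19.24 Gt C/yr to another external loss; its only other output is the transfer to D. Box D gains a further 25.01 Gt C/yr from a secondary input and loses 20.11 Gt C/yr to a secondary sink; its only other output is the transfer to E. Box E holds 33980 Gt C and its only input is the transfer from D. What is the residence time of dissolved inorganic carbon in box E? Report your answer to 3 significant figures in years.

682 yr

Box A: F(A→B) = (5.218 + 41.56) − 8.216 = 38.562 Gt C/yr.
Box B: F(B→C) = (38.562 + 11.18) − 8.863 = 40.879 Gt C/yr.
Box C: F(C→D) = (40.879 + 23.26) − 19.24 = 44.899 Gt C/yr.
Box D: F(D→E) = (44.899 + 25.01) − 20.11 = 49.799 Gt C/yr.
Box E throughput = its input = 49.799 Gt C/yr; τ = 33980 / 49.799 = 682.3 yr.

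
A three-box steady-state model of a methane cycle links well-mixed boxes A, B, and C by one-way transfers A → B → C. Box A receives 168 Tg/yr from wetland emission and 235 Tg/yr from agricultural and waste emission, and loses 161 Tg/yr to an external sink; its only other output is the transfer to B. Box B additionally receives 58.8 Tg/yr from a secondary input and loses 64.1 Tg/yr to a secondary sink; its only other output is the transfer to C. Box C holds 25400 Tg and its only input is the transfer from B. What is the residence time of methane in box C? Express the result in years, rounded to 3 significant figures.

Box A: F(A→B) = (168 + 235) − 161 = 242.00 Tg/yr.
Box B: F(B→C) = (242.00 + 58.8) − 64.1 = 236.70 Tg/yr.
Box C throughput = its input = 236.70 Tg/yr; τ = 25400 / 236.70 = 107.3 yr.

107 yr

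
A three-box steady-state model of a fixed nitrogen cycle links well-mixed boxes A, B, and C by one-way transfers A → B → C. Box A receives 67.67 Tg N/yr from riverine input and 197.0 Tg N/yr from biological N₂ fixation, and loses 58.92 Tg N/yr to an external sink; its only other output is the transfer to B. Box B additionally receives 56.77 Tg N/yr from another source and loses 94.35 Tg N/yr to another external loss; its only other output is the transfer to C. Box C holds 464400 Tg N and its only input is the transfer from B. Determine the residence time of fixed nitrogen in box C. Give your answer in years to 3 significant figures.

2760 yr

Box A: F(A→B) = (67.67 + 197.0) − 58.92 = 205.75 Tg N/yr.
Box B: F(B→C) = (205.75 + 56.77) − 94.35 = 168.17 Tg N/yr.
Box C throughput = its input = 168.17 Tg N/yr; τ = 464400 / 168.17 = 2761 yr.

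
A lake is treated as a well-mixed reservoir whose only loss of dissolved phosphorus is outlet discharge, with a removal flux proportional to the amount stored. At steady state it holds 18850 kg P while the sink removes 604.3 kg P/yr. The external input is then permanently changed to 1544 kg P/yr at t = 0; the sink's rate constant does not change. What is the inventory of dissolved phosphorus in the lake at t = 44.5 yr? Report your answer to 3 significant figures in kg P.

The sink rate constant is k = F₀/M₀ = 604.3/18850 = 0.03206 yr⁻¹.
Solving dM/dt = F₁ − kM with M(0) = M₀ gives M(t) = F₁/k + (M₀ − F₁/k)·e^(−kt).
F₁/k = 1544/0.03206 = 48162 kg P; kt = 0.03206 × 44.5 = 1.427, e^(−kt) = 0.2401.
M(44.5) = 48162 + (18850 − 48162) × 0.2401 = 48162 − 7039 = 41124 kg P.

41100 kg P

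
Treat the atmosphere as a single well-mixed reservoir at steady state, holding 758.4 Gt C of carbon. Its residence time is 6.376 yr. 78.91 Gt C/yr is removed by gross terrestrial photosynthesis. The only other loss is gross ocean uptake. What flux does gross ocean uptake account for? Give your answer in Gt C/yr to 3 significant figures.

Total removal F = M/τ = 758.4 / 6.376 = 118.9 Gt C/yr.
Gross ocean uptake = F − (78.91) = 118.9 − 78.91 = 40.04 Gt C/yr.

40.0 Gt C/yr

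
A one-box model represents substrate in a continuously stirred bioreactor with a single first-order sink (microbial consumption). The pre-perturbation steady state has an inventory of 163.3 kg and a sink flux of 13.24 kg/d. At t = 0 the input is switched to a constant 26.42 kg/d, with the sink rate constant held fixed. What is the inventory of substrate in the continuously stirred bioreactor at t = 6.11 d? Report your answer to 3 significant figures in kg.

Residence time τ = M₀/F₀ = 12.33 d. The eventual steady state is M_∞ = M₀·(F₁/F₀) = 163.3 × 26.42/13.24 = 325.86 kg.
The anomaly ΔM(t) = M(t) − M_∞ decays as ΔM₀·e^(−t/τ) with ΔM₀ = 163.3 − 325.86 = −162.6 kg.
At t = 6.11 d, e^(−t/τ) = e^(−0.4954) = 0.6093, so ΔM = −99.05 kg and M = 325.86 − 99.05 = 226.81 kg.

227 kg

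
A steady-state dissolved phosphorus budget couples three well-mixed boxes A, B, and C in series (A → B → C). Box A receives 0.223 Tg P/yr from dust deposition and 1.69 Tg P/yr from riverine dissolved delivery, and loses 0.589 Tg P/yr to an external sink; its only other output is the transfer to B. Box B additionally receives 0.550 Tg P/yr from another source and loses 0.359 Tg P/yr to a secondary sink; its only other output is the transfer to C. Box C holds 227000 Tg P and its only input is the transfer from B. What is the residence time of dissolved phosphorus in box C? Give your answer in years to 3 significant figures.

Box A: F(A→B) = (0.223 + 1.69) − 0.589 = 1.3240 Tg P/yr.
Box B: F(B→C) = (1.3240 + 0.550) − 0.359 = 1.5150 Tg P/yr.
Box C throughput = its input = 1.5150 Tg P/yr; τ = 227000 / 1.5150 = 149800 yr.

150000 yr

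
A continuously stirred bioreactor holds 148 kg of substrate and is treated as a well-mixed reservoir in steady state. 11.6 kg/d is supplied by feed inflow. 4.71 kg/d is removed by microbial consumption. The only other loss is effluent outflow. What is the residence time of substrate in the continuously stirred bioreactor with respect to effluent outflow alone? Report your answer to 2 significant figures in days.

At steady state ΣF_in = ΣF_out.
ΣF_in = 11.600 kg/d.
Effluent outflow flux = ΣF_in − (4.71) = 11.600 − 4.710 = 6.890 kg/d.
τ = M / F = 148 / 6.890 = 21.48 d.

21 d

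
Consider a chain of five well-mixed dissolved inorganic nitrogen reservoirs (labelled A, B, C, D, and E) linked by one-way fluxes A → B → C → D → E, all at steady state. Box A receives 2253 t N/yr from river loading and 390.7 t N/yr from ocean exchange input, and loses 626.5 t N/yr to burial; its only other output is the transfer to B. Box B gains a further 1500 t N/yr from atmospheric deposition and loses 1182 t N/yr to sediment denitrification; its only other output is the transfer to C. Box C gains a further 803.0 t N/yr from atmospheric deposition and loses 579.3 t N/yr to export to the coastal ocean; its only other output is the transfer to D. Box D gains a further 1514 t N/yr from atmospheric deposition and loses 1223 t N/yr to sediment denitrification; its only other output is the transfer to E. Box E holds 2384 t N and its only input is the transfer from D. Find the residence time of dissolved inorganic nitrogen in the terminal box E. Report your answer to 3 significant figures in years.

Box A: F(A→B) = (2253 + 390.7) − 626.5 = 2017.2 t N/yr.
Box B: F(B→C) = (2017.2 + 1500) − 1182 = 2335.2 t N/yr.
Box C: F(C→D) = (2335.2 + 803.0) − 579.3 = 2558.9 t N/yr.
Box D: F(D→E) = (2558.9 + 1514) − 1223 = 2849.9 t N/yr.
Box E throughput = its input = 2849.9 t N/yr; τ = 2384 / 2849.9 = 0.8365 yr.

0.837 yr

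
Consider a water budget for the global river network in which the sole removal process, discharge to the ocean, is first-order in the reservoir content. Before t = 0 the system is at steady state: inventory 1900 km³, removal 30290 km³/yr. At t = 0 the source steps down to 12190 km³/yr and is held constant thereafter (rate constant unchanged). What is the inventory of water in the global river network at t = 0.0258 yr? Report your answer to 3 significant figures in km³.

The sink rate constant is k = F₀/M₀ = 30290/1900 = 15.94 yr⁻¹.
Solving dM/dt = F₁ − kM with M(0) = M₀ gives M(t) = F₁/k + (M₀ − F₁/k)·e^(−kt).
F₁/k = 12190/15.94 = 764.64 km³; kt = 15.94 × 0.0258 = 0.4113, e^(−kt) = 0.6628.
M(0.0258) = 764.64 + (1900 − 764.64) × 0.6628 = 764.64 + 752.5 = 1517.1 km³.

1520 km³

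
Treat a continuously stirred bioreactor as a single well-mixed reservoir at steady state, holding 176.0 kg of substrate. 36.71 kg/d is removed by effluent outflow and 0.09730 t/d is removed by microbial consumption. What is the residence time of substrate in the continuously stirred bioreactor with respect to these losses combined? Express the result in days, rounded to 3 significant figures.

1.31 d

Convert the microbial consumption flux: 0.09730 t/d = 97.30 kg/d.
Total removal = 36.71 + 97.30 = 134.01 kg/d.
τ = M / ΣF_out = 176.0 / 134.01 = 1.313 d.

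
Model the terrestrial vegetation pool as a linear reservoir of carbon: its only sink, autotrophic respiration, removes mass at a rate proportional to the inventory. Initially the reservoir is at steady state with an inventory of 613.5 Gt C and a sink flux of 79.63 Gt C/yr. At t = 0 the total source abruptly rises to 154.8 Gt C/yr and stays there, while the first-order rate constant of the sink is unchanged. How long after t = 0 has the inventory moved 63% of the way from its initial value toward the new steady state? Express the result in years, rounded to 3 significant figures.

7.66 yr

τ = M₀/F₀ = 613.5/79.63 = 7.704 yr.
The remaining gap fraction is e^(−t/τ); 63% covered ⇒ e^(−t/τ) = 0.370.
t = −τ ln(0.370) = 7.704 × 0.9943 = 7.660 yr.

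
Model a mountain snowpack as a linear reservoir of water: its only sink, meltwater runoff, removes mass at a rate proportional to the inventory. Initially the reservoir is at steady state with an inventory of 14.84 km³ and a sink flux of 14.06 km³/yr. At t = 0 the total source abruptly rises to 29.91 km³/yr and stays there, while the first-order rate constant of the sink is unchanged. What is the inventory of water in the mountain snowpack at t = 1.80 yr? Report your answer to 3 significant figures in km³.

28.5 km³

Residence time τ = M₀/F₀ = 1.055 yr. The eventual steady state is M_∞ = M₀·(F₁/F₀) = 14.84 × 29.91/14.06 = 31.569 km³.
The anomaly ΔM(t) = M(t) − M_∞ decays as ΔM₀·e^(−t/τ) with ΔM₀ = 14.84 − 31.569 = −16.73 km³.
At t = 1.80 yr, e^(−t/τ) = e^(−1.705) = 0.1817, so ΔM = −3.040 km³ and M = 31.569 − 3.040 = 28.530 km³.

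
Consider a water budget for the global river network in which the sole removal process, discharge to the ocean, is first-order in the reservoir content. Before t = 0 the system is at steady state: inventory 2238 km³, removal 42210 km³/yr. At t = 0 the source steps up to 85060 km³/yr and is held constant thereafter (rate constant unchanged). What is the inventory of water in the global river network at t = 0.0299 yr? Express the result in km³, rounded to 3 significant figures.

3220 km³

The sink rate constant is k = F₀/M₀ = 42210/2238 = 18.86 yr⁻¹.
Solving dM/dt = F₁ − kM with M(0) = M₀ gives M(t) = F₁/k + (M₀ − F₁/k)·e^(−kt).
F₁/k = 85060/18.86 = 4509.9 km³; kt = 18.86 × 0.0299 = 0.5639, e^(−kt) = 0.5690.
M(0.0299) = 4509.9 + (2238 − 4509.9) × 0.5690 = 4509.9 − 1293 = 3217.3 km³.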